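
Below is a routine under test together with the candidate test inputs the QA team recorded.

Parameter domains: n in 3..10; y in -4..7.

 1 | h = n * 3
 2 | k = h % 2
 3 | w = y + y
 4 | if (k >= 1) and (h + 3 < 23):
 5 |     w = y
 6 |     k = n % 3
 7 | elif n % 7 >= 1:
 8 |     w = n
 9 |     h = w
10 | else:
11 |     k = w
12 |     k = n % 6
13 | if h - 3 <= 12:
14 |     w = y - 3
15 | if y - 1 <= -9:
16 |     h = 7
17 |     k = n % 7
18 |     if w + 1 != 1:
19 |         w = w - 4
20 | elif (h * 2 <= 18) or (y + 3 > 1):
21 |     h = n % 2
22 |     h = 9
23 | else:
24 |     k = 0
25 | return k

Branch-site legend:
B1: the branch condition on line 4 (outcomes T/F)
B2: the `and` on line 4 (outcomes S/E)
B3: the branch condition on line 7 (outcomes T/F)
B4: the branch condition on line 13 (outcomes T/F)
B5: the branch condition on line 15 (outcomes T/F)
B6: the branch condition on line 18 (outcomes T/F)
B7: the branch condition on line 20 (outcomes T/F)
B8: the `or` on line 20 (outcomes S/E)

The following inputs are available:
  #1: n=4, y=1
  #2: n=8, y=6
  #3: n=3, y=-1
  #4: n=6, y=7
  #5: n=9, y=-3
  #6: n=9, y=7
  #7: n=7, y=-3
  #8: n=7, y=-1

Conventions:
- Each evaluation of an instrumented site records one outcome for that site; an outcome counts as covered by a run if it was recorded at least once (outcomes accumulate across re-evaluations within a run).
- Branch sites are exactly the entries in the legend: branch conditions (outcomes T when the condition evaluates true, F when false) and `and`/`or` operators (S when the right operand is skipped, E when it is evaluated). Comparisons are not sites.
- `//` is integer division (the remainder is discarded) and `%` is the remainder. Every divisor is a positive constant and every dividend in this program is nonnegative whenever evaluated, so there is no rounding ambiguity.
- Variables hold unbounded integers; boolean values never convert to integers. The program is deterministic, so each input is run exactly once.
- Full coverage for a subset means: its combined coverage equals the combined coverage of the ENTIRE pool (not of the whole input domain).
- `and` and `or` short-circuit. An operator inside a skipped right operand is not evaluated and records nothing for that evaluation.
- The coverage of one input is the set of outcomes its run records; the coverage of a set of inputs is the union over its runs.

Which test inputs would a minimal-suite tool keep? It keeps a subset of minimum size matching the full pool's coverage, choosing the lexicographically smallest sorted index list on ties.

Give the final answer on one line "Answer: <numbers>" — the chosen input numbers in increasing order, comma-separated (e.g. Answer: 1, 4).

test 1 (n=4, y=1) fires B2->S, B1->F, B3->T, B4->T, B5->F, B8->S, B7->T; hits B1=F, B2=S, B3=T, B4=T, B5=F, B7=T, B8=S
test 2 (n=8, y=6) fires B2->S, B1->F, B3->T, B4->T, B5->F, B8->S, B7->T; hits B1=F, B2=S, B3=T, B4=T, B5=F, B7=T, B8=S
test 3 (n=3, y=-1) fires B2->E, B1->T, B4->T, B5->F, B8->S, B7->T; hits B1=T, B2=E, B4=T, B5=F, B7=T, B8=S
test 4 (n=6, y=7) fires B2->S, B1->F, B3->T, B4->T, B5->F, B8->S, B7->T; hits B1=F, B2=S, B3=T, B4=T, B5=F, B7=T, B8=S
test 5 (n=9, y=-3) fires B2->E, B1->F, B3->T, B4->T, B5->F, B8->S, B7->T; hits B1=F, B2=E, B3=T, B4=T, B5=F, B7=T, B8=S
test 6 (n=9, y=7) fires B2->E, B1->F, B3->T, B4->T, B5->F, B8->S, B7->T; hits B1=F, B2=E, B3=T, B4=T, B5=F, B7=T, B8=S
test 7 (n=7, y=-3) fires B2->E, B1->F, B3->F, B4->F, B5->F, B8->E, B7->F; hits B1=F, B2=E, B3=F, B4=F, B5=F, B7=F, B8=E
test 8 (n=7, y=-1) fires B2->E, B1->F, B3->F, B4->F, B5->F, B8->E, B7->T; hits B1=F, B2=E, B3=F, B4=F, B5=F, B7=T, B8=E
together the pool reaches 13 outcomes: B1=T, B1=F, B2=S, B2=E, B3=T, B3=F, B4=T, B4=F, B5=F, B7=T, B7=F, B8=S, B8=E
checked all size-1 subsets: none covers 13 outcomes (max 7/13)
checked all size-2 subsets: none covers 13 outcomes (max 12/13)
inputs {1, 3, 7} (size 3) cover everything; no size-3 subset with a lexicographically smaller index list covers all 13

Answer: 1, 3, 7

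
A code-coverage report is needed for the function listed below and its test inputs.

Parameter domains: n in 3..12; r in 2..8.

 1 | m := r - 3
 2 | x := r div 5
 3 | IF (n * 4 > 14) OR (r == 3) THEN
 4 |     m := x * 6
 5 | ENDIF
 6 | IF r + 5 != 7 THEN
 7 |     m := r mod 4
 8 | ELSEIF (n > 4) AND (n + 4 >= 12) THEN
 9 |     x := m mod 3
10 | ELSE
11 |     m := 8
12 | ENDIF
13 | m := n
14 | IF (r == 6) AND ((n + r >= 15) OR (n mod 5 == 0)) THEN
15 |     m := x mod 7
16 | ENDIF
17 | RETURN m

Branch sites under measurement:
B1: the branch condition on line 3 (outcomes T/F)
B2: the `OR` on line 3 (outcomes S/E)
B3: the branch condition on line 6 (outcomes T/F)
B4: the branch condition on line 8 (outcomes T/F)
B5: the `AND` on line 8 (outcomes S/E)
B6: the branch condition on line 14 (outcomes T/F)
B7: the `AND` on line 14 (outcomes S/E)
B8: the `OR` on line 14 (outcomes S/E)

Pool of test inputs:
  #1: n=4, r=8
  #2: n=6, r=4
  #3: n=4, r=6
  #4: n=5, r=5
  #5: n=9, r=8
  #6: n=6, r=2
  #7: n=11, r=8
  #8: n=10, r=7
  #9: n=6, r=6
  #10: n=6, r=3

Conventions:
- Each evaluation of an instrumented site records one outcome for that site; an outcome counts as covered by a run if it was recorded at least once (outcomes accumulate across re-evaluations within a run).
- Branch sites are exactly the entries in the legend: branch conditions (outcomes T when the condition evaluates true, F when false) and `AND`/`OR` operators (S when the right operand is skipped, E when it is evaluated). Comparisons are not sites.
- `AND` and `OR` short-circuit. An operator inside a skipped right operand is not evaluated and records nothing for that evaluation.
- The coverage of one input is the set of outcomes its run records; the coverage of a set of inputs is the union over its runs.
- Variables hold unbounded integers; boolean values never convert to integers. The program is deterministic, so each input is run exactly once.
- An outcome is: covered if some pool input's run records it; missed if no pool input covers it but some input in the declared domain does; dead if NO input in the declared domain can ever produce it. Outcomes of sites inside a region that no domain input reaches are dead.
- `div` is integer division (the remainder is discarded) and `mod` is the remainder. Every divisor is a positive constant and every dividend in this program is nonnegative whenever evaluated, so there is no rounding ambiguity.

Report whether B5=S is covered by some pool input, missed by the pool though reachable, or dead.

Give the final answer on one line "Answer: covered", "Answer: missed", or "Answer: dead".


no pool input records B5=S
but domain input (n=3, r=2) does record it -> reachable, so missed
Answer: missed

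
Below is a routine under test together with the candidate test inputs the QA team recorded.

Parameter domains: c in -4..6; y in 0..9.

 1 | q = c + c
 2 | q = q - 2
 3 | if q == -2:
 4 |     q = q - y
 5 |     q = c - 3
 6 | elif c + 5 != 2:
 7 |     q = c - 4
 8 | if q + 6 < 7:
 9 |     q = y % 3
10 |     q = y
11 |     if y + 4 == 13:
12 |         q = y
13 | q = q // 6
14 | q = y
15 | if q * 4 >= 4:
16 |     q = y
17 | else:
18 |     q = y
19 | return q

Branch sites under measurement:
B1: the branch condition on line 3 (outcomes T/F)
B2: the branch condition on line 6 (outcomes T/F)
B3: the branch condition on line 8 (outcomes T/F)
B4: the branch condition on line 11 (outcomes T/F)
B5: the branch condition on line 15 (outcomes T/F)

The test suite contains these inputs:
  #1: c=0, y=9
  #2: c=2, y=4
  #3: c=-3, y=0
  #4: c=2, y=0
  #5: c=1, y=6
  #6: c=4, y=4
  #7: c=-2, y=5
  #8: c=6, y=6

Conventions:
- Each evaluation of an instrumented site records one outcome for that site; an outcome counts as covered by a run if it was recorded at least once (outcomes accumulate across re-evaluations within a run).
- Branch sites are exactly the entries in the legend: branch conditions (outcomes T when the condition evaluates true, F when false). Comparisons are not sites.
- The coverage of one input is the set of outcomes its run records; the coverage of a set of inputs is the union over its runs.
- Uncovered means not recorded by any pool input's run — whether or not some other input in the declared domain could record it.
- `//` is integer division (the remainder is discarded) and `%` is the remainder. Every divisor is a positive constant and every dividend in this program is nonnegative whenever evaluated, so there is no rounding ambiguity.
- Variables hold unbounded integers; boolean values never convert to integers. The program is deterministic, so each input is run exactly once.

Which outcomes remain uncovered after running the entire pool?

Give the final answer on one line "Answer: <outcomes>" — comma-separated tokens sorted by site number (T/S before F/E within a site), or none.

test 1 (c=0, y=9) fires B1->T, B3->T, B4->T, B5->T; hits B1=T, B3=T, B4=T, B5=T
test 2 (c=2, y=4) fires B1->F, B2->T, B3->T, B4->F, B5->T; hits B1=F, B2=T, B3=T, B4=F, B5=T
test 3 (c=-3, y=0) fires B1->F, B2->F, B3->T, B4->F, B5->F; hits B1=F, B2=F, B3=T, B4=F, B5=F
test 4 (c=2, y=0) fires B1->F, B2->T, B3->T, B4->F, B5->F; hits B1=F, B2=T, B3=T, B4=F, B5=F
test 5 (c=1, y=6) fires B1->F, B2->T, B3->T, B4->F, B5->T; hits B1=F, B2=T, B3=T, B4=F, B5=T
test 6 (c=4, y=4) fires B1->F, B2->T, B3->T, B4->F, B5->T; hits B1=F, B2=T, B3=T, B4=F, B5=T
test 7 (c=-2, y=5) fires B1->F, B2->T, B3->T, B4->F, B5->T; hits B1=F, B2=T, B3=T, B4=F, B5=T
test 8 (c=6, y=6) fires B1->F, B2->T, B3->F, B5->T; hits B1=F, B2=T, B3=F, B5=T
union over the pool: B1=T, B1=F, B2=T, B2=F, B3=T, B3=F, B4=T, B4=F, B5=T, B5=F
uncovered (0 of 10): none

Answer: none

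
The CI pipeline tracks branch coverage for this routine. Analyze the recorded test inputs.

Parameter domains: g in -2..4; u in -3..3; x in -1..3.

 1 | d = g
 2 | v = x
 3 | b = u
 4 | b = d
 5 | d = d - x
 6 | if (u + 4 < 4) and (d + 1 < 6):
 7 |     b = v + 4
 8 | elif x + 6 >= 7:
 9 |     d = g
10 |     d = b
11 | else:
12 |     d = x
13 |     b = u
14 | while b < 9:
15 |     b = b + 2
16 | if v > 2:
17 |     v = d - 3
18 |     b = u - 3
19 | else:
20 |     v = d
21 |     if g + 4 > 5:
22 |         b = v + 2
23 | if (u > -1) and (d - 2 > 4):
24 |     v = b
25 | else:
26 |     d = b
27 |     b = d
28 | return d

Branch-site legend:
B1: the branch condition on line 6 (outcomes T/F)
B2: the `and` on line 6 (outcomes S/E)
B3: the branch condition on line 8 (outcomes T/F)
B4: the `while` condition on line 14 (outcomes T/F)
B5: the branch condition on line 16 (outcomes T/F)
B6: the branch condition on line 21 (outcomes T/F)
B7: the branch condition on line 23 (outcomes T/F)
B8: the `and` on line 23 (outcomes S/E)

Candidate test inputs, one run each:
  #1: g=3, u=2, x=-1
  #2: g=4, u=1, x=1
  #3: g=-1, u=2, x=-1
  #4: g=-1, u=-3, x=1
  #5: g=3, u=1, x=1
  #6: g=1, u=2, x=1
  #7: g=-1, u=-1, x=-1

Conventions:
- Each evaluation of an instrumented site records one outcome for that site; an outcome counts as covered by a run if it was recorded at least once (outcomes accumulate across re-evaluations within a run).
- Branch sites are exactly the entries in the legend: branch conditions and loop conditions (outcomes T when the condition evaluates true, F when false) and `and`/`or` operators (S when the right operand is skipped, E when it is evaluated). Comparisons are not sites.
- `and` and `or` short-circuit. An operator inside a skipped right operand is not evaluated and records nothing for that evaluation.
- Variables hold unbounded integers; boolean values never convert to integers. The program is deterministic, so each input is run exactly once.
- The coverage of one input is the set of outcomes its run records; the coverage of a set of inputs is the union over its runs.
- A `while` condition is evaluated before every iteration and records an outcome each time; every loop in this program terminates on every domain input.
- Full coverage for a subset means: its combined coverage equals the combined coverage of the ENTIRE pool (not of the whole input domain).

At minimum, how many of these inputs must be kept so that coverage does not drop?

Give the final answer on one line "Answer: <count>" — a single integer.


input #1 (g=3, u=2, x=-1): events B2->S, B1->F, B3->F, B4->T, B4->T, B4->T, B4->T, B4->F, B5->F, B6->T, B8->E, B7->F; covers B1=F, B2=S, B3=F, B4=T, B4=F, B5=F, B6=T, B7=F, B8=E
input #2 (g=4, u=1, x=1): events B2->S, B1->F, B3->T, B4->T, B4->T, B4->T, B4->F, B5->F, B6->T, B8->E, B7->F; covers B1=F, B2=S, B3=T, B4=T, B4=F, B5=F, B6=T, B7=F, B8=E
input #3 (g=-1, u=2, x=-1): events B2->S, B1->F, B3->F, B4->T, B4->T, B4->T, B4->T, B4->F, B5->F, B6->F, B8->E, B7->F; covers B1=F, B2=S, B3=F, B4=T, B4=F, B5=F, B6=F, B7=F, B8=E
input #4 (g=-1, u=-3, x=1): events B2->E, B1->T, B4->T, B4->T, B4->F, B5->F, B6->F, B8->S, B7->F; covers B1=T, B2=E, B4=T, B4=F, B5=F, B6=F, B7=F, B8=S
input #5 (g=3, u=1, x=1): events B2->S, B1->F, B3->T, B4->T, B4->T, B4->T, B4->F, B5->F, B6->T, B8->E, B7->F; covers B1=F, B2=S, B3=T, B4=T, B4=F, B5=F, B6=T, B7=F, B8=E
input #6 (g=1, u=2, x=1): events B2->S, B1->F, B3->T, B4->T, B4->T, B4->T, B4->T, B4->F, B5->F, B6->F, B8->E, B7->F; covers B1=F, B2=S, B3=T, B4=T, B4=F, B5=F, B6=F, B7=F, B8=E
input #7 (g=-1, u=-1, x=-1): events B2->E, B1->T, B4->T, B4->T, B4->T, B4->F, B5->F, B6->F, B8->S, B7->F; covers B1=T, B2=E, B4=T, B4=F, B5=F, B6=F, B7=F, B8=S
union over all inputs: B1=T, B1=F, B2=S, B2=E, B3=T, B3=F, B4=T, B4=F, B5=F, B6=T, B6=F, B7=F, B8=S, B8=E (14 outcomes)
size 1 is not enough: best union over all size-1 subsets is 9/14
size 2 is not enough: best union over all size-2 subsets is 13/14
size 3: inputs {1, 2, 4} cover all 14 outcomes, and no lexicographically smaller subset of this size does
Answer: 3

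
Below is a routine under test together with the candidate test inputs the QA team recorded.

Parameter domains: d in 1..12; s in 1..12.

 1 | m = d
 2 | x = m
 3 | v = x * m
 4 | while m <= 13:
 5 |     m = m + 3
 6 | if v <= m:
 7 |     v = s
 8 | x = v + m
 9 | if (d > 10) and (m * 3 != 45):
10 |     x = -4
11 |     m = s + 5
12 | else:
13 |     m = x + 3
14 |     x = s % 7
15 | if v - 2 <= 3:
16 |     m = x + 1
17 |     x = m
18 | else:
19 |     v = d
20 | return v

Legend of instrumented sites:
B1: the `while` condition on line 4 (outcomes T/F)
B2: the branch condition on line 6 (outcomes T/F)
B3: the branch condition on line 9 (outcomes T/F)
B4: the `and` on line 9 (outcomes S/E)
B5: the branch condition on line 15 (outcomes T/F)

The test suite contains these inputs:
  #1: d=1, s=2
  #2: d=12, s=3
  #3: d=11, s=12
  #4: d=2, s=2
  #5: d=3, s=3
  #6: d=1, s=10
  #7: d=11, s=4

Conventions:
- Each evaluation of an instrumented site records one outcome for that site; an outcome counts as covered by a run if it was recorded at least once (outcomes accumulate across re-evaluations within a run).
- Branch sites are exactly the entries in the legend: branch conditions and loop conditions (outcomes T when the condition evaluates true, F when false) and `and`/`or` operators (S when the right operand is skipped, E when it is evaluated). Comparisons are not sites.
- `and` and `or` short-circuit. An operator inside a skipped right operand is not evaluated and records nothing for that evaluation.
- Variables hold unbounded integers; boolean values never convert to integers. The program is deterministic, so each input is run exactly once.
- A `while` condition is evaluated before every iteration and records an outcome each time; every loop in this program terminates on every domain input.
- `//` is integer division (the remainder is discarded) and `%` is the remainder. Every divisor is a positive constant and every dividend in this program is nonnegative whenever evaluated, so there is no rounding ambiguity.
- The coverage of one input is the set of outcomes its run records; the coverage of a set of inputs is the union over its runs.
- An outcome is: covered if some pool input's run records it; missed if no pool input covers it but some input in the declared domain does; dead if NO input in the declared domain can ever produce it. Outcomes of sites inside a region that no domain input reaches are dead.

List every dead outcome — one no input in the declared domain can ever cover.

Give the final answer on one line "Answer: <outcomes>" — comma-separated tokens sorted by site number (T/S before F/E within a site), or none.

exhaustive pass over the 144-input domain:
  reachable outcomes have witnesses, e.g. B1=T (e.g. d=1, s=1), B1=F (e.g. d=1, s=1), B2=T (e.g. d=1, s=1), B2=F (e.g. d=5, s=1)

Answer: none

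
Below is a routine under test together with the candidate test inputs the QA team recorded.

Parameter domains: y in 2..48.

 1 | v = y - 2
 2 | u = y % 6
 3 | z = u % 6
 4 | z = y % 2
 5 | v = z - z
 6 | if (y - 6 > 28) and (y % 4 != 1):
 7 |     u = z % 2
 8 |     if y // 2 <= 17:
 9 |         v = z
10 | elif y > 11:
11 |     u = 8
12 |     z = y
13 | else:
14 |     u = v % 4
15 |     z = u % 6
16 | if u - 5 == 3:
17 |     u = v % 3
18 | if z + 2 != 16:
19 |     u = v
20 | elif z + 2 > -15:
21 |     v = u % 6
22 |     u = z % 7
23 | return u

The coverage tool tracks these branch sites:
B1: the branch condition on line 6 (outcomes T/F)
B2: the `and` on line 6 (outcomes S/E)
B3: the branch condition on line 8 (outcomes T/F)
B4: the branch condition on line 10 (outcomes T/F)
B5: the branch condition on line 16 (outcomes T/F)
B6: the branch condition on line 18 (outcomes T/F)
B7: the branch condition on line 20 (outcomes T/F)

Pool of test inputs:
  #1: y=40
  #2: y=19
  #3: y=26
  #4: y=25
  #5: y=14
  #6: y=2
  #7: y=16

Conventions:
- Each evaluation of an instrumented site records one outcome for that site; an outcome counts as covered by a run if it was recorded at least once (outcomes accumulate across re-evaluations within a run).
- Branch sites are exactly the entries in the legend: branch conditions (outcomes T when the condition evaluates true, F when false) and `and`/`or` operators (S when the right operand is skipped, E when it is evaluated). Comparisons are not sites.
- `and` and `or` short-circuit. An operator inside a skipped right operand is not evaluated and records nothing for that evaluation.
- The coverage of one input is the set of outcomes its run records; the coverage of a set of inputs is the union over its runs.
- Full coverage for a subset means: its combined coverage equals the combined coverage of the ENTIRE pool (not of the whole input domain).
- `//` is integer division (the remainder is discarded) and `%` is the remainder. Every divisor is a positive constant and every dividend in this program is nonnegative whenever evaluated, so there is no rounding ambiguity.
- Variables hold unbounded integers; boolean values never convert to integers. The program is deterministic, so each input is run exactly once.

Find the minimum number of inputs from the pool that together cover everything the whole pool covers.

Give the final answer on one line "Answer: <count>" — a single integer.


input #1, y=40: events B2->E, B1->T, B3->F, B5->F, B6->T; outcomes B1=T, B2=E, B3=F, B5=F, B6=T
input #2, y=19: events B2->S, B1->F, B4->T, B5->T, B6->T; outcomes B1=F, B2=S, B4=T, B5=T, B6=T
input #3, y=26: events B2->S, B1->F, B4->T, B5->T, B6->T; outcomes B1=F, B2=S, B4=T, B5=T, B6=T
input #4, y=25: events B2->S, B1->F, B4->T, B5->T, B6->T; outcomes B1=F, B2=S, B4=T, B5=T, B6=T
input #5, y=14: events B2->S, B1->F, B4->T, B5->T, B6->F, B7->T; outcomes B1=F, B2=S, B4=T, B5=T, B6=F, B7=T
input #6, y=2: events B2->S, B1->F, B4->F, B5->F, B6->T; outcomes B1=F, B2=S, B4=F, B5=F, B6=T
input #7, y=16: events B2->S, B1->F, B4->T, B5->T, B6->T; outcomes B1=F, B2=S, B4=T, B5=T, B6=T
together the pool reaches 12 outcomes: B1=T, B1=F, B2=S, B2=E, B3=F, B4=T, B4=F, B5=T, B5=F, B6=T, B6=F, B7=T
no size-1 subset reaches all 12 outcomes (best union: 6/12)
no size-2 subset reaches all 12 outcomes (best union: 11/12)
the canonical winner is {1, 5, 6}: size 3, full 12-outcome coverage, earliest index list among size-3 covers
Answer: 3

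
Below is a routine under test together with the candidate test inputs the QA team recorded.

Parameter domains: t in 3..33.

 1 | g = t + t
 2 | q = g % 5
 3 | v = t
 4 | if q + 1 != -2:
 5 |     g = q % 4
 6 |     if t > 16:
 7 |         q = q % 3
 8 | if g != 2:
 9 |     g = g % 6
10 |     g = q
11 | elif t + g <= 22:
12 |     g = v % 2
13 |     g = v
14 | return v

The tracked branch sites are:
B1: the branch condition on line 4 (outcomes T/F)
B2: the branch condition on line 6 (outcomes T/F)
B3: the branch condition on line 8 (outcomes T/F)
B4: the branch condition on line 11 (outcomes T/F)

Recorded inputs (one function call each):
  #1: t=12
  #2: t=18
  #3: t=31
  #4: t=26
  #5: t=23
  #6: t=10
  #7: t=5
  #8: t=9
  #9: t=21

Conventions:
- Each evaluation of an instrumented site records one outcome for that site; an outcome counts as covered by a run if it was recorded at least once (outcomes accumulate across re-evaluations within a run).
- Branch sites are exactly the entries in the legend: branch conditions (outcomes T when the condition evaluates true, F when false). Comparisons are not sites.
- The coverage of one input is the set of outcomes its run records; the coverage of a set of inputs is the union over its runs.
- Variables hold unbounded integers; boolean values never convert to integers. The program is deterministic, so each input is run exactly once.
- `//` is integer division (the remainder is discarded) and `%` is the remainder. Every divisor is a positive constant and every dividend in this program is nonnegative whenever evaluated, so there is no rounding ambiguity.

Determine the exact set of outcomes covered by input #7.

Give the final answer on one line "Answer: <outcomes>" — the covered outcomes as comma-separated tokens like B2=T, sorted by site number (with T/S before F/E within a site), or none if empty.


Running input #7 (t=5), event by event:
  B1->T, B2->F, B3->T
distinct outcomes covered: B1=T, B2=F, B3=T
Answer: B1=T, B2=F, B3=T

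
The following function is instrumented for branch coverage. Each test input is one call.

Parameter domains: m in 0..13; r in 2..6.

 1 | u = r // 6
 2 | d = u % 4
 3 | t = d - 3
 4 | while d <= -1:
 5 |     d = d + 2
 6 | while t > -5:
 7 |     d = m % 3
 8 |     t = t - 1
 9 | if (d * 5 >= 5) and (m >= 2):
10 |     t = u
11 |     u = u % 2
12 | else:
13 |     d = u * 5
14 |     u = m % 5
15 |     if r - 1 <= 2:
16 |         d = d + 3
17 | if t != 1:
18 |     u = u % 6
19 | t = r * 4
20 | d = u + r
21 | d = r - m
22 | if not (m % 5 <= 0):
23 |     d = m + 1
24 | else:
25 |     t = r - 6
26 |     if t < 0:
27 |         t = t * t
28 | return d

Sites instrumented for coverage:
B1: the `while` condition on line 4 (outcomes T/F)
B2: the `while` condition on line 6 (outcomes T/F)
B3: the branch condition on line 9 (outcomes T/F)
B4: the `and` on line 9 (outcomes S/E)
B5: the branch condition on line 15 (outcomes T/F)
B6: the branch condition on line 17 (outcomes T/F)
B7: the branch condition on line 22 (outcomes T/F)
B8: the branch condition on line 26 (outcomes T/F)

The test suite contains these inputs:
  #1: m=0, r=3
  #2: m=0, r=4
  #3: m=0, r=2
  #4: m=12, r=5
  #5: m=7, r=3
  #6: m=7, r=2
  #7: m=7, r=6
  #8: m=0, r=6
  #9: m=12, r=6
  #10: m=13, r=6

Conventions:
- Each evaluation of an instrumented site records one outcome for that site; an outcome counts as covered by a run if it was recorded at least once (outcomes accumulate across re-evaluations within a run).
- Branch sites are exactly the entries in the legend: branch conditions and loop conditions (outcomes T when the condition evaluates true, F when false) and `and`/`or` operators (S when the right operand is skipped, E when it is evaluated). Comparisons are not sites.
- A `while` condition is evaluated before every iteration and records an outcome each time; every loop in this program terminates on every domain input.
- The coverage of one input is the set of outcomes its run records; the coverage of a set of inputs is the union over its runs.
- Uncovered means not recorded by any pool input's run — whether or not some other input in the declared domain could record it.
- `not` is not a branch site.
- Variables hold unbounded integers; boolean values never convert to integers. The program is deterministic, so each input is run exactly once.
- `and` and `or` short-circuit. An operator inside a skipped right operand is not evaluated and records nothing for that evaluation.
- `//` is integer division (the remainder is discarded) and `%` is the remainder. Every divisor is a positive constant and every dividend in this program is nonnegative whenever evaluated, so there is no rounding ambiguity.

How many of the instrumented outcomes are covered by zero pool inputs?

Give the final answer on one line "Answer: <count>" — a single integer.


input #1, m=0, r=3: events B1->F, B2->T, B2->T, B2->F, B4->S, B3->F, B5->T, B6->T, B7->F, B8->T; outcomes B1=F, B2=T, B2=F, B3=F, B4=S, B5=T, B6=T, B7=F, B8=T
input #2, m=0, r=4: events B1->F, B2->T, B2->T, B2->F, B4->S, B3->F, B5->F, B6->T, B7->F, B8->T; outcomes B1=F, B2=T, B2=F, B3=F, B4=S, B5=F, B6=T, B7=F, B8=T
input #3, m=0, r=2: events B1->F, B2->T, B2->T, B2->F, B4->S, B3->F, B5->T, B6->T, B7->F, B8->T; outcomes B1=F, B2=T, B2=F, B3=F, B4=S, B5=T, B6=T, B7=F, B8=T
input #4, m=12, r=5: events B1->F, B2->T, B2->T, B2->F, B4->S, B3->F, B5->F, B6->T, B7->T; outcomes B1=F, B2=T, B2=F, B3=F, B4=S, B5=F, B6=T, B7=T
input #5, m=7, r=3: events B1->F, B2->T, B2->T, B2->F, B4->E, B3->T, B6->T, B7->T; outcomes B1=F, B2=T, B2=F, B3=T, B4=E, B6=T, B7=T
input #6, m=7, r=2: events B1->F, B2->T, B2->T, B2->F, B4->E, B3->T, B6->T, B7->T; outcomes B1=F, B2=T, B2=F, B3=T, B4=E, B6=T, B7=T
input #7, m=7, r=6: events B1->F, B2->T, B2->T, B2->T, B2->F, B4->E, B3->T, B6->F, B7->T; outcomes B1=F, B2=T, B2=F, B3=T, B4=E, B6=F, B7=T
input #8, m=0, r=6: events B1->F, B2->T, B2->T, B2->T, B2->F, B4->S, B3->F, B5->F, B6->T, B7->F, B8->F; outcomes B1=F, B2=T, B2=F, B3=F, B4=S, B5=F, B6=T, B7=F, B8=F
input #9, m=12, r=6: events B1->F, B2->T, B2->T, B2->T, B2->F, B4->S, B3->F, B5->F, B6->T, B7->T; outcomes B1=F, B2=T, B2=F, B3=F, B4=S, B5=F, B6=T, B7=T
input #10, m=13, r=6: events B1->F, B2->T, B2->T, B2->T, B2->F, B4->E, B3->T, B6->F, B7->T; outcomes B1=F, B2=T, B2=F, B3=T, B4=E, B6=F, B7=T
union over the pool: B1=F, B2=T, B2=F, B3=T, B3=F, B4=S, B4=E, B5=T, B5=F, B6=T, B6=F, B7=T, B7=F, B8=T, B8=F
uncovered (1 of 16): B1=T
Answer: 1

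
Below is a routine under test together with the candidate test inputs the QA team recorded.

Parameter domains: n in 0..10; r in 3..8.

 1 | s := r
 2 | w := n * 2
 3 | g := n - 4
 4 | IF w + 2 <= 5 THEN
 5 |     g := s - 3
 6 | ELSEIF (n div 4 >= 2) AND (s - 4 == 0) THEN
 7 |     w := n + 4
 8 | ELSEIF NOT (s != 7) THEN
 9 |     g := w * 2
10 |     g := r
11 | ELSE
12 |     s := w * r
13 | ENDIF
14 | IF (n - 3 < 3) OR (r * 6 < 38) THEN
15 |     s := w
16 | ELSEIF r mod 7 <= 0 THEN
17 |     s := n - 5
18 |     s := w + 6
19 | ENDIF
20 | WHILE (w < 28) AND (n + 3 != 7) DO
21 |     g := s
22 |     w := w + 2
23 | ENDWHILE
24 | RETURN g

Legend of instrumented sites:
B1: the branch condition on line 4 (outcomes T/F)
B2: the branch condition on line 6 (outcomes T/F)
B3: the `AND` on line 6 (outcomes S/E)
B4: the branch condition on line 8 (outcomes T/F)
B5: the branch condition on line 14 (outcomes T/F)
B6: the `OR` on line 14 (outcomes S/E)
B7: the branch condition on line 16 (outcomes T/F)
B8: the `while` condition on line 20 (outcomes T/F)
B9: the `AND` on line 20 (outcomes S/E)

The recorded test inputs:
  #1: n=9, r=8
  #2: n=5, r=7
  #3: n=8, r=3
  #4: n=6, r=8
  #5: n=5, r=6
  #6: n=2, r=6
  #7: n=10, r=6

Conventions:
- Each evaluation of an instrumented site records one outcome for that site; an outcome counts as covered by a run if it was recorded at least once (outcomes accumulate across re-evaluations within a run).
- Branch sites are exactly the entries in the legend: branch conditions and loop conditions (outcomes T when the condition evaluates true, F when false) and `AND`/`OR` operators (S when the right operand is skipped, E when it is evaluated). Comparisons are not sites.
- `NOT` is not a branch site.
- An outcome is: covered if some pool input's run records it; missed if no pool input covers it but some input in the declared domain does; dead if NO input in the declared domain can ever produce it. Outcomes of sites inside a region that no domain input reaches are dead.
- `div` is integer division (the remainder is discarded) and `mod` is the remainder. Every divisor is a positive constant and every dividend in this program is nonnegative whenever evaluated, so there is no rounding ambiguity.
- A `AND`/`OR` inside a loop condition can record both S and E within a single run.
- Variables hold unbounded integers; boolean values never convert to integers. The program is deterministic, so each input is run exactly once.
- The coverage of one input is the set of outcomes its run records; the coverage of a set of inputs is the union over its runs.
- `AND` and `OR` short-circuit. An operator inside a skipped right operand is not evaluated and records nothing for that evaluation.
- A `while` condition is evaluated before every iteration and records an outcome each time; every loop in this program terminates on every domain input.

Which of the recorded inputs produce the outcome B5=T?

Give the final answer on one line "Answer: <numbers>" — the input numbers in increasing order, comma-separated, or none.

input #1 (n=9, r=8): never hits B5=T
input #2 (n=5, r=7): hits B5=T
input #3 (n=8, r=3): hits B5=T
input #4 (n=6, r=8): never hits B5=T
input #5 (n=5, r=6): hits B5=T
input #6 (n=2, r=6): hits B5=T
input #7 (n=10, r=6): hits B5=T

Answer: 2, 3, 5, 6, 7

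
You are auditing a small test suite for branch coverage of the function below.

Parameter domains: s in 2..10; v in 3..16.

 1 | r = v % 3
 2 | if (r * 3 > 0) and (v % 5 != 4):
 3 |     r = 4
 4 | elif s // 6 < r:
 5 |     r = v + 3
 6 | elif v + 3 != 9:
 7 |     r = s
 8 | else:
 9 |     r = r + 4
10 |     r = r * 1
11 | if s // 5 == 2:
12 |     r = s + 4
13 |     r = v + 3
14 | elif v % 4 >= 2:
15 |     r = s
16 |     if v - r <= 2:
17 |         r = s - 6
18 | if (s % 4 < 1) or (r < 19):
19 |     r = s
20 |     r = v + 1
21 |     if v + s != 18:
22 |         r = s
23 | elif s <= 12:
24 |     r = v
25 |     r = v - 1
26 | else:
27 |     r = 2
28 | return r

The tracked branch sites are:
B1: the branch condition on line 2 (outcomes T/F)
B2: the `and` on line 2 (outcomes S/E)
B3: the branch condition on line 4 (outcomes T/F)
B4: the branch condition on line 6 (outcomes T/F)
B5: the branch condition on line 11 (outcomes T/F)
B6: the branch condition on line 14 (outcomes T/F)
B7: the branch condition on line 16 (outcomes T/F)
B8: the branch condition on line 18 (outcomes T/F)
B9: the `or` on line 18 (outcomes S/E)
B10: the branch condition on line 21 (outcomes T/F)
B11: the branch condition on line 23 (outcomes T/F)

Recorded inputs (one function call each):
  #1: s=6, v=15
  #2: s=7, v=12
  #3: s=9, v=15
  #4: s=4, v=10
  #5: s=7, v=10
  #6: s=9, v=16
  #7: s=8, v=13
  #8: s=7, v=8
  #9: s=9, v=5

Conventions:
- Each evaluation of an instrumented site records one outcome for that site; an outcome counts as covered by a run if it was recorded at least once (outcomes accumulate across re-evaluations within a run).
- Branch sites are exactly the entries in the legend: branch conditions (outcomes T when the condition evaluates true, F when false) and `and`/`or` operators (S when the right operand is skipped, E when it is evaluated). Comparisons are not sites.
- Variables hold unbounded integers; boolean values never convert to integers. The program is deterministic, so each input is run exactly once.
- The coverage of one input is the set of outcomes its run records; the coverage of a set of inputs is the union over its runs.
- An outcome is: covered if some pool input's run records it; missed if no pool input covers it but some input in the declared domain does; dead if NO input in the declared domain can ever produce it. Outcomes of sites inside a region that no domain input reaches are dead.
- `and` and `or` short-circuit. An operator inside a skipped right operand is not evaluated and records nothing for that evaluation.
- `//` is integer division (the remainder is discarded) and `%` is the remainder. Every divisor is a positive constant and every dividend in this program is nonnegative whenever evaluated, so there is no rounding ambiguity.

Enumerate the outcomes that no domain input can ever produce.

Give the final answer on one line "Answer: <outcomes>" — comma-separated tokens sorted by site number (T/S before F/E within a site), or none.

exhaustive pass over the 126-input domain:
  B11=F: zero occurrences over every domain input -> dead
  reachable outcomes have witnesses, e.g. B1=T (e.g. s=2, v=5), B1=F (e.g. s=2, v=3), B2=S (e.g. s=2, v=3), B2=E (e.g. s=2, v=4)

Answer: B11=F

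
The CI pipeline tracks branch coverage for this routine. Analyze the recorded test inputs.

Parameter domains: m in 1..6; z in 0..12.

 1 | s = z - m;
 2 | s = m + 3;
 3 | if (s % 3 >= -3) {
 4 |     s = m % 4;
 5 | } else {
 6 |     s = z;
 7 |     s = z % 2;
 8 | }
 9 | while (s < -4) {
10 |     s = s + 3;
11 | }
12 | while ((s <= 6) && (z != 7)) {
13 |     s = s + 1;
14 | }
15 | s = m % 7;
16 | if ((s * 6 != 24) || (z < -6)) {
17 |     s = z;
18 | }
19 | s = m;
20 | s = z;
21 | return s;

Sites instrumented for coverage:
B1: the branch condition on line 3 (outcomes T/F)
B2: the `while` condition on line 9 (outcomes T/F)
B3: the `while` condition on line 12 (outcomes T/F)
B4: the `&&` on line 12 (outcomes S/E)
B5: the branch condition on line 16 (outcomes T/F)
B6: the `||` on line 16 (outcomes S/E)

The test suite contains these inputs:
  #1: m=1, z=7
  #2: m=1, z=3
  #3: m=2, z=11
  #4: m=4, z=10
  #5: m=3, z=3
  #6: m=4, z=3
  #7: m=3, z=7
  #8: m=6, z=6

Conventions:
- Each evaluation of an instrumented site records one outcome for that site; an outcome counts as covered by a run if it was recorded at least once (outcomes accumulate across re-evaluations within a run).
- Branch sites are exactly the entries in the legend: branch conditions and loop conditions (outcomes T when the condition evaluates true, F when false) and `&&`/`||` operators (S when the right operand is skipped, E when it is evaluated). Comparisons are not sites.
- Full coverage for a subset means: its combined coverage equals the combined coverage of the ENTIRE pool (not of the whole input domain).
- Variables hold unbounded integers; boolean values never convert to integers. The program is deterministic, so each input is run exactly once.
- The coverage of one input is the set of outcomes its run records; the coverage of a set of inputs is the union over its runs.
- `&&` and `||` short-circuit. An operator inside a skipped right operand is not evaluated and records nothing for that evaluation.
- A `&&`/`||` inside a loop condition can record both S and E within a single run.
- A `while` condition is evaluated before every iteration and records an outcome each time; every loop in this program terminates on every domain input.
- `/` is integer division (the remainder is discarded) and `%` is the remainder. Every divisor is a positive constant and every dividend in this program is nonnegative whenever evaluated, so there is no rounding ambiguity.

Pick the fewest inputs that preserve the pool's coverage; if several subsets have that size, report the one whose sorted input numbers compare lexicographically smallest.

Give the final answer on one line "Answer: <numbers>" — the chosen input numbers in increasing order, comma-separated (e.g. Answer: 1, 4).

input #1, m=1, z=7: events B1->T, B2->F, B4->E, B3->F, B6->S, B5->T; outcomes B1=T, B2=F, B3=F, B4=E, B5=T, B6=S
input #2, m=1, z=3: events B1->T, B2->F, B4->E, B3->T, B4->E, B3->T, B4->E, B3->T, B4->E, B3->T, B4->E, B3->T, B4->E, B3->T, ...; outcomes B1=T, B2=F, B3=T, B3=F, B4=S, B4=E, B5=T, B6=S
input #3, m=2, z=11: events B1->T, B2->F, B4->E, B3->T, B4->E, B3->T, B4->E, B3->T, B4->E, B3->T, B4->E, B3->T, B4->S, B3->F, ...; outcomes B1=T, B2=F, B3=T, B3=F, B4=S, B4=E, B5=T, B6=S
input #4, m=4, z=10: events B1->T, B2->F, B4->E, B3->T, B4->E, B3->T, B4->E, B3->T, B4->E, B3->T, B4->E, B3->T, B4->E, B3->T, ...; outcomes B1=T, B2=F, B3=T, B3=F, B4=S, B4=E, B5=F, B6=E
input #5, m=3, z=3: events B1->T, B2->F, B4->E, B3->T, B4->E, B3->T, B4->E, B3->T, B4->E, B3->T, B4->S, B3->F, B6->S, B5->T; outcomes B1=T, B2=F, B3=T, B3=F, B4=S, B4=E, B5=T, B6=S
input #6, m=4, z=3: events B1->T, B2->F, B4->E, B3->T, B4->E, B3->T, B4->E, B3->T, B4->E, B3->T, B4->E, B3->T, B4->E, B3->T, ...; outcomes B1=T, B2=F, B3=T, B3=F, B4=S, B4=E, B5=F, B6=E
input #7, m=3, z=7: events B1->T, B2->F, B4->E, B3->F, B6->S, B5->T; outcomes B1=T, B2=F, B3=F, B4=E, B5=T, B6=S
input #8, m=6, z=6: events B1->T, B2->F, B4->E, B3->T, B4->E, B3->T, B4->E, B3->T, B4->E, B3->T, B4->E, B3->T, B4->S, B3->F, ...; outcomes B1=T, B2=F, B3=T, B3=F, B4=S, B4=E, B5=T, B6=S
together the pool reaches 10 outcomes: B1=T, B2=F, B3=T, B3=F, B4=S, B4=E, B5=T, B5=F, B6=S, B6=E
checked all size-1 subsets: none covers 10 outcomes (max 8/10)
size 2: inputs {1, 4} cover all 10 outcomes, and no lexicographically smaller subset of this size does

Answer: 1, 4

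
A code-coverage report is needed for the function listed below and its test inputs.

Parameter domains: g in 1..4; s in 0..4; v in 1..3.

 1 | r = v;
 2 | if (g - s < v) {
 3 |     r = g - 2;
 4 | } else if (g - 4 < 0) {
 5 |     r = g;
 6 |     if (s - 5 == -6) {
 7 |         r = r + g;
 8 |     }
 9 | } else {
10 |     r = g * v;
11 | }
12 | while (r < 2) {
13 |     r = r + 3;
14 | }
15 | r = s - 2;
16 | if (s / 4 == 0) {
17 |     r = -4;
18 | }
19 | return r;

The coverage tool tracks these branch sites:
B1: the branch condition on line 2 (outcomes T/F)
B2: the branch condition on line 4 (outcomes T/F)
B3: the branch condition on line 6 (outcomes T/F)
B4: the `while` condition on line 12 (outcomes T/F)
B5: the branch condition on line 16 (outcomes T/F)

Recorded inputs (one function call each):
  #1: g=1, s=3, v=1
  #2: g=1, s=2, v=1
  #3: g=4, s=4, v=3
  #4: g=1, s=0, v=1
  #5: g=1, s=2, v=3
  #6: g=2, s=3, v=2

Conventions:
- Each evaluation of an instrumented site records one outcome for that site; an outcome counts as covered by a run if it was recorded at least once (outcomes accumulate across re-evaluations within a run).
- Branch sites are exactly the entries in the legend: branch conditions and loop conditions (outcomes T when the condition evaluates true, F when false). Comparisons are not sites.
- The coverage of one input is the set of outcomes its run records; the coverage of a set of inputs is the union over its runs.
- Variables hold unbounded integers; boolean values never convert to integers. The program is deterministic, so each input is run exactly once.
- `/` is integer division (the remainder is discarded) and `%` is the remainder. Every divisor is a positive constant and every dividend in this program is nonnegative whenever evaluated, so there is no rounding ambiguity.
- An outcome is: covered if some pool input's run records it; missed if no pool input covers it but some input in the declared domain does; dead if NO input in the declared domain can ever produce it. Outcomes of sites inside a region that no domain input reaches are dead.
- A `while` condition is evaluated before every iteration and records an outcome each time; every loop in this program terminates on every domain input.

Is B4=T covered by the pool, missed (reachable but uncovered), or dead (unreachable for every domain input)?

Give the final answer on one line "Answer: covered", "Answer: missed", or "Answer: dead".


B4=T is recorded by pool input(s) 1, 2, 4, 5, 6 -> covered
Answer: covered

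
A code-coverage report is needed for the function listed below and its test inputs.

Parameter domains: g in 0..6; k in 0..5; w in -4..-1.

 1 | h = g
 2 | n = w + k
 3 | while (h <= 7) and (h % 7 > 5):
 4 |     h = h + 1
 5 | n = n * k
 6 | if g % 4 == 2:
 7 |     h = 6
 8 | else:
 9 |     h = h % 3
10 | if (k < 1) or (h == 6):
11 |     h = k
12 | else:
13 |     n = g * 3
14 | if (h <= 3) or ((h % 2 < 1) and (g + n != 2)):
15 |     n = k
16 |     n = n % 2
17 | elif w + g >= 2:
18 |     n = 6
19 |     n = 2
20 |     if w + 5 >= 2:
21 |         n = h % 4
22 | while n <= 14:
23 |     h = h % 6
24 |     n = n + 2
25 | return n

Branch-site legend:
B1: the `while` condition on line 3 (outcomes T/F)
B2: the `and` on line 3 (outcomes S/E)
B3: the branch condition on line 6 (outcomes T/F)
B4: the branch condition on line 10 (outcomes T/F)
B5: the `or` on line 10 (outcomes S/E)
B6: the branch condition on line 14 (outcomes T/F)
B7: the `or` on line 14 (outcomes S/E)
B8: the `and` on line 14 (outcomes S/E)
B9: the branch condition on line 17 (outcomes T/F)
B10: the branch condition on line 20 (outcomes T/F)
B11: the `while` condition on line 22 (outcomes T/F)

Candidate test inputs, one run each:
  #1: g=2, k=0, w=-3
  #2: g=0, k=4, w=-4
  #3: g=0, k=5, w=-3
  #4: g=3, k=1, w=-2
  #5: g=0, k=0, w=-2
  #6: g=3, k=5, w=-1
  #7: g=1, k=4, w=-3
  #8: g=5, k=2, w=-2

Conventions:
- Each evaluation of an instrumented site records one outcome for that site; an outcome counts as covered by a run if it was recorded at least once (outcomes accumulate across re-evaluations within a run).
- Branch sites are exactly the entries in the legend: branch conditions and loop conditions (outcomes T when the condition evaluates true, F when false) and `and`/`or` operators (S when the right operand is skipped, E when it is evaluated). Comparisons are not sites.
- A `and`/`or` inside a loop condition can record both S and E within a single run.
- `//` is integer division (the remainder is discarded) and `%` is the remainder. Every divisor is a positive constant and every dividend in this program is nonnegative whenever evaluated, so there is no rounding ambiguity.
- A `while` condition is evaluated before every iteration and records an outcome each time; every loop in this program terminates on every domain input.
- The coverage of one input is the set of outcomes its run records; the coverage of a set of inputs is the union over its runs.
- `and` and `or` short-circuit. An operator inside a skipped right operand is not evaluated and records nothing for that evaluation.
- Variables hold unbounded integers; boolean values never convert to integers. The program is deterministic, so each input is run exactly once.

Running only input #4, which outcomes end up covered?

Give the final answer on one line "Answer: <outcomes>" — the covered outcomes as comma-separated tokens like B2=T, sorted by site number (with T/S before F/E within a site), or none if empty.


Simulating input #4 (g=3, k=1, w=-2) step by step:
  B2->E, B1->F, B3->F, B5->E, B4->F, B7->S, B6->T, B11->T, B11->T, B11->T
  B11->T, B11->T, B11->T, B11->T, B11->F
as a set, this run covers: B1=F, B2=E, B3=F, B4=F, B5=E, B6=T, B7=S, B11=T, B11=F
Answer: B1=F, B2=E, B3=F, B4=F, B5=E, B6=T, B7=S, B11=T, B11=F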